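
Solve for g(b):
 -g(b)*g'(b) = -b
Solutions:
 g(b) = -sqrt(C1 + b^2)
 g(b) = sqrt(C1 + b^2)


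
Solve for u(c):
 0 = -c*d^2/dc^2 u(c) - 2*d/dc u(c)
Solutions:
 u(c) = C1 + C2/c


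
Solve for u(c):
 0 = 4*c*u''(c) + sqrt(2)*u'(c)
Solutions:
 u(c) = C1 + C2*c^(1 - sqrt(2)/4)


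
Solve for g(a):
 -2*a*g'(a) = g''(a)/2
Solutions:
 g(a) = C1 + C2*erf(sqrt(2)*a)


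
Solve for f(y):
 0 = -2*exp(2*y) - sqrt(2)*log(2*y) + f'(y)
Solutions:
 f(y) = C1 + sqrt(2)*y*log(y) + sqrt(2)*y*(-1 + log(2)) + exp(2*y)


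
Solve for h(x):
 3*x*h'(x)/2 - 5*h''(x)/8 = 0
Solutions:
 h(x) = C1 + C2*erfi(sqrt(30)*x/5)


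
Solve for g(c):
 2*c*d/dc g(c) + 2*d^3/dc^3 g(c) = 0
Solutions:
 g(c) = C1 + Integral(C2*airyai(-c) + C3*airybi(-c), c)


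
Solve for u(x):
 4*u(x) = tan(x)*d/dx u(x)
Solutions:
 u(x) = C1*sin(x)^4


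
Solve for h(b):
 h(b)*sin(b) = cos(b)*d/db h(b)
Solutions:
 h(b) = C1/cos(b)


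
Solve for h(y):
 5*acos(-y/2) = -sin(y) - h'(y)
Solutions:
 h(y) = C1 - 5*y*acos(-y/2) - 5*sqrt(4 - y^2) + cos(y)


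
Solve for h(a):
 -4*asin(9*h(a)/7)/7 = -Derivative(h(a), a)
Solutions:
 Integral(1/asin(9*_y/7), (_y, h(a))) = C1 + 4*a/7


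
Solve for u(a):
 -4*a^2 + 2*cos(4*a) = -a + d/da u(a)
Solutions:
 u(a) = C1 - 4*a^3/3 + a^2/2 + sin(4*a)/2


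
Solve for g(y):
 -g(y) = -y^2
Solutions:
 g(y) = y^2


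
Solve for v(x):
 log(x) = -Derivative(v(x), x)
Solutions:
 v(x) = C1 - x*log(x) + x


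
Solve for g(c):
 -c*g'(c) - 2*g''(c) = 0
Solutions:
 g(c) = C1 + C2*erf(c/2)


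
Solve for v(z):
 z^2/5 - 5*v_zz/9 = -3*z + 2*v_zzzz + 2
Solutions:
 v(z) = C1 + C2*z + C3*sin(sqrt(10)*z/6) + C4*cos(sqrt(10)*z/6) + 3*z^4/100 + 9*z^3/10 - 387*z^2/125


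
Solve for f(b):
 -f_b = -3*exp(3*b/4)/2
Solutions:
 f(b) = C1 + 2*exp(3*b/4)


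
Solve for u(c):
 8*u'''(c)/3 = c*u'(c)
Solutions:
 u(c) = C1 + Integral(C2*airyai(3^(1/3)*c/2) + C3*airybi(3^(1/3)*c/2), c)


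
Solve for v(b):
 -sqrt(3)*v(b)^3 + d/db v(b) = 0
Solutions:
 v(b) = -sqrt(2)*sqrt(-1/(C1 + sqrt(3)*b))/2
 v(b) = sqrt(2)*sqrt(-1/(C1 + sqrt(3)*b))/2


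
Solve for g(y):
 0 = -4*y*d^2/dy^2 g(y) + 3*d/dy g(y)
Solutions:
 g(y) = C1 + C2*y^(7/4)


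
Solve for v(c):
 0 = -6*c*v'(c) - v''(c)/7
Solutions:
 v(c) = C1 + C2*erf(sqrt(21)*c)


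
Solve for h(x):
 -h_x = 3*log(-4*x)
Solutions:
 h(x) = C1 - 3*x*log(-x) + 3*x*(1 - 2*log(2))


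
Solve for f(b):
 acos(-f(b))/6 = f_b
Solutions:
 Integral(1/acos(-_y), (_y, f(b))) = C1 + b/6


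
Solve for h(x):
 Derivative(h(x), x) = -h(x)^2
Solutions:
 h(x) = 1/(C1 + x)


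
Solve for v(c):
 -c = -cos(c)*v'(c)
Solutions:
 v(c) = C1 + Integral(c/cos(c), c)


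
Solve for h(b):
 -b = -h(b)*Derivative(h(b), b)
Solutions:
 h(b) = -sqrt(C1 + b^2)
 h(b) = sqrt(C1 + b^2)


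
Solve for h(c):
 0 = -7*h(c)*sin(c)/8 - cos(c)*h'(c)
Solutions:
 h(c) = C1*cos(c)^(7/8)


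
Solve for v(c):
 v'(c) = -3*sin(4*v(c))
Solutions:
 v(c) = -acos((-C1 - exp(24*c))/(C1 - exp(24*c)))/4 + pi/2
 v(c) = acos((-C1 - exp(24*c))/(C1 - exp(24*c)))/4


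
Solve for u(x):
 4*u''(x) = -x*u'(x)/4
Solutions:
 u(x) = C1 + C2*erf(sqrt(2)*x/8)


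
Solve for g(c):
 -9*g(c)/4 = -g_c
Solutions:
 g(c) = C1*exp(9*c/4)


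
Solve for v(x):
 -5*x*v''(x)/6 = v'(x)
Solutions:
 v(x) = C1 + C2/x^(1/5)


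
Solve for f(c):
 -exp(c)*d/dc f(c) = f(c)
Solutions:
 f(c) = C1*exp(exp(-c))


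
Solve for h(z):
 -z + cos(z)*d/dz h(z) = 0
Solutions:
 h(z) = C1 + Integral(z/cos(z), z)


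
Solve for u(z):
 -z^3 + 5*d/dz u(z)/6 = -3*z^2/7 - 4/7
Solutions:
 u(z) = C1 + 3*z^4/10 - 6*z^3/35 - 24*z/35


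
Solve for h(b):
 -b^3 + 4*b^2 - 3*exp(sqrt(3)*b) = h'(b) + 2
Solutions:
 h(b) = C1 - b^4/4 + 4*b^3/3 - 2*b - sqrt(3)*exp(sqrt(3)*b)


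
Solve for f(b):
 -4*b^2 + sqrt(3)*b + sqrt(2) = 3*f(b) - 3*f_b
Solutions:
 f(b) = C1*exp(b) - 4*b^2/3 - 8*b/3 + sqrt(3)*b/3 - 8/3 + sqrt(2)/3 + sqrt(3)/3


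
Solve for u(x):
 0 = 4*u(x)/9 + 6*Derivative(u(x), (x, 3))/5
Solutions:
 u(x) = C3*exp(-10^(1/3)*x/3) + (C1*sin(10^(1/3)*sqrt(3)*x/6) + C2*cos(10^(1/3)*sqrt(3)*x/6))*exp(10^(1/3)*x/6)


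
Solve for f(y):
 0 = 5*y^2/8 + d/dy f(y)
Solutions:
 f(y) = C1 - 5*y^3/24


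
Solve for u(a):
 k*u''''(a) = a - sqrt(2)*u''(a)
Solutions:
 u(a) = C1 + C2*a + C3*exp(-2^(1/4)*a*sqrt(-1/k)) + C4*exp(2^(1/4)*a*sqrt(-1/k)) + sqrt(2)*a^3/12


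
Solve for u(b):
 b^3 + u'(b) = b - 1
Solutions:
 u(b) = C1 - b^4/4 + b^2/2 - b


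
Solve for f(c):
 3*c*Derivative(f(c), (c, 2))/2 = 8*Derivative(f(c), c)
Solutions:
 f(c) = C1 + C2*c^(19/3)


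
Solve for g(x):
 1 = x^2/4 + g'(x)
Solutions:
 g(x) = C1 - x^3/12 + x


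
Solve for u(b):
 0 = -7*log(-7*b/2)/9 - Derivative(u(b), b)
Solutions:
 u(b) = C1 - 7*b*log(-b)/9 + 7*b*(-log(7) + log(2) + 1)/9


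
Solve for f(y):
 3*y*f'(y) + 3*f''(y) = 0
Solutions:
 f(y) = C1 + C2*erf(sqrt(2)*y/2)


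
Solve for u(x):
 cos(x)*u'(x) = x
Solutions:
 u(x) = C1 + Integral(x/cos(x), x)


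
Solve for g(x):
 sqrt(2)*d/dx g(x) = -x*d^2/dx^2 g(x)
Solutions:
 g(x) = C1 + C2*x^(1 - sqrt(2))


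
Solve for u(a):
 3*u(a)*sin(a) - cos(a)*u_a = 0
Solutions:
 u(a) = C1/cos(a)^3


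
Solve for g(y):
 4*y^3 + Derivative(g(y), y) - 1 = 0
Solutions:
 g(y) = C1 - y^4 + y


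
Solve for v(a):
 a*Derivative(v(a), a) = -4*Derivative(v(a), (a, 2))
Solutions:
 v(a) = C1 + C2*erf(sqrt(2)*a/4)


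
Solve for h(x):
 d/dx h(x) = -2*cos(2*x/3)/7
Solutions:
 h(x) = C1 - 3*sin(2*x/3)/7


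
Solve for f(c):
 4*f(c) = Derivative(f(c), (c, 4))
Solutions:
 f(c) = C1*exp(-sqrt(2)*c) + C2*exp(sqrt(2)*c) + C3*sin(sqrt(2)*c) + C4*cos(sqrt(2)*c)


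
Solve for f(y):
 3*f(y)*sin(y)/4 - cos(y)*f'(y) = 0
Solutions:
 f(y) = C1/cos(y)^(3/4)


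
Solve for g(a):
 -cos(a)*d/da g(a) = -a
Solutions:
 g(a) = C1 + Integral(a/cos(a), a)


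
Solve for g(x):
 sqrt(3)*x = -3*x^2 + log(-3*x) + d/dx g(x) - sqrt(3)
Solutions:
 g(x) = C1 + x^3 + sqrt(3)*x^2/2 - x*log(-x) + x*(-log(3) + 1 + sqrt(3))


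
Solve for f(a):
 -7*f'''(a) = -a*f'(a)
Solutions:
 f(a) = C1 + Integral(C2*airyai(7^(2/3)*a/7) + C3*airybi(7^(2/3)*a/7), a)


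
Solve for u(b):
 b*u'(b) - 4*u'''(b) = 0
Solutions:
 u(b) = C1 + Integral(C2*airyai(2^(1/3)*b/2) + C3*airybi(2^(1/3)*b/2), b)


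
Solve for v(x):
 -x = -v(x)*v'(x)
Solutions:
 v(x) = -sqrt(C1 + x^2)
 v(x) = sqrt(C1 + x^2)


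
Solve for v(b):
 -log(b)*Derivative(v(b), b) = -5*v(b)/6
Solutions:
 v(b) = C1*exp(5*li(b)/6)


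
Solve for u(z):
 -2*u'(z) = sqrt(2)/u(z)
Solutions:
 u(z) = -sqrt(C1 - sqrt(2)*z)
 u(z) = sqrt(C1 - sqrt(2)*z)


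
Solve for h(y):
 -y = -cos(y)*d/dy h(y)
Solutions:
 h(y) = C1 + Integral(y/cos(y), y)


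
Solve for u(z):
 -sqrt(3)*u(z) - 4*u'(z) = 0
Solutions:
 u(z) = C1*exp(-sqrt(3)*z/4)


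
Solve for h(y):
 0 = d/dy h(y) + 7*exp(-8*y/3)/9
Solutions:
 h(y) = C1 + 7*exp(-8*y/3)/24


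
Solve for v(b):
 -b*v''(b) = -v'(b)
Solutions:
 v(b) = C1 + C2*b^2


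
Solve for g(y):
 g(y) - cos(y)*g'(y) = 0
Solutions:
 g(y) = C1*sqrt(sin(y) + 1)/sqrt(sin(y) - 1)


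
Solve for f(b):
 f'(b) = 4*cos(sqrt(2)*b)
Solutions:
 f(b) = C1 + 2*sqrt(2)*sin(sqrt(2)*b)


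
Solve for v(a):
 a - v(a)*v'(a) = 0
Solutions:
 v(a) = -sqrt(C1 + a^2)
 v(a) = sqrt(C1 + a^2)


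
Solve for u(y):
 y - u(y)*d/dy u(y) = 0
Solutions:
 u(y) = -sqrt(C1 + y^2)
 u(y) = sqrt(C1 + y^2)


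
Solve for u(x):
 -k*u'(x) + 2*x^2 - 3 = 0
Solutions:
 u(x) = C1 + 2*x^3/(3*k) - 3*x/k


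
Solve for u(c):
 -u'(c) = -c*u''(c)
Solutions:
 u(c) = C1 + C2*c^2


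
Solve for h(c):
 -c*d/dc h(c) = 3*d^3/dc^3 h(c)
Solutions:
 h(c) = C1 + Integral(C2*airyai(-3^(2/3)*c/3) + C3*airybi(-3^(2/3)*c/3), c)


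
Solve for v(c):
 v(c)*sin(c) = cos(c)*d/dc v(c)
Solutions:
 v(c) = C1/cos(c)


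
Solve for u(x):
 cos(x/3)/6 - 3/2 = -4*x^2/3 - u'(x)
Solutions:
 u(x) = C1 - 4*x^3/9 + 3*x/2 - sin(x/3)/2


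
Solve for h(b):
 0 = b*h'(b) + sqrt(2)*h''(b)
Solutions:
 h(b) = C1 + C2*erf(2^(1/4)*b/2)


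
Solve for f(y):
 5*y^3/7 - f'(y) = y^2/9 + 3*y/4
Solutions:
 f(y) = C1 + 5*y^4/28 - y^3/27 - 3*y^2/8


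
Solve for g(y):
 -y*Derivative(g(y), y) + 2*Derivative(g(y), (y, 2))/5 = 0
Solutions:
 g(y) = C1 + C2*erfi(sqrt(5)*y/2)


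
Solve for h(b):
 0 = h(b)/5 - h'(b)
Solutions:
 h(b) = C1*exp(b/5)


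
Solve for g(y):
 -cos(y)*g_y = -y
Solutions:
 g(y) = C1 + Integral(y/cos(y), y)


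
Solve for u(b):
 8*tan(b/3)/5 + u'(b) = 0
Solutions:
 u(b) = C1 + 24*log(cos(b/3))/5


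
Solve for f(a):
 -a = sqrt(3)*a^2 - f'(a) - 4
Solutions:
 f(a) = C1 + sqrt(3)*a^3/3 + a^2/2 - 4*a


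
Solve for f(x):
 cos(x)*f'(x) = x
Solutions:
 f(x) = C1 + Integral(x/cos(x), x)


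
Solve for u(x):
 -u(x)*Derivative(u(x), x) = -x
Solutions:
 u(x) = -sqrt(C1 + x^2)
 u(x) = sqrt(C1 + x^2)


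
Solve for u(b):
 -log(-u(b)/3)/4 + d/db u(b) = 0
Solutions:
 -4*Integral(1/(log(-_y) - log(3)), (_y, u(b))) = C1 - b


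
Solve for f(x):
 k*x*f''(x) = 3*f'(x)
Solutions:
 f(x) = C1 + x^(((re(k) + 3)*re(k) + im(k)^2)/(re(k)^2 + im(k)^2))*(C2*sin(3*log(x)*Abs(im(k))/(re(k)^2 + im(k)^2)) + C3*cos(3*log(x)*im(k)/(re(k)^2 + im(k)^2)))


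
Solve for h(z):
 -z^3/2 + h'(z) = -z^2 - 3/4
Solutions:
 h(z) = C1 + z^4/8 - z^3/3 - 3*z/4


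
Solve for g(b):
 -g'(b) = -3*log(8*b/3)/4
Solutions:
 g(b) = C1 + 3*b*log(b)/4 - 3*b*log(3)/4 - 3*b/4 + 9*b*log(2)/4


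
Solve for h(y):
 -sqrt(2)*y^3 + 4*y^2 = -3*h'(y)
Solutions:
 h(y) = C1 + sqrt(2)*y^4/12 - 4*y^3/9


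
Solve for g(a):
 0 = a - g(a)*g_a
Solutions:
 g(a) = -sqrt(C1 + a^2)
 g(a) = sqrt(C1 + a^2)


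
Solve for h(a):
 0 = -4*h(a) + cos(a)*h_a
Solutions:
 h(a) = C1*(sin(a)^2 + 2*sin(a) + 1)/(sin(a)^2 - 2*sin(a) + 1)


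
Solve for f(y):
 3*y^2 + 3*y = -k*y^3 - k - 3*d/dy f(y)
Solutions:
 f(y) = C1 - k*y^4/12 - k*y/3 - y^3/3 - y^2/2


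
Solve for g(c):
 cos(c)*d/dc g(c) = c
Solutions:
 g(c) = C1 + Integral(c/cos(c), c)


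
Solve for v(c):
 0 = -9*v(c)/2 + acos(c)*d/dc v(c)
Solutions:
 v(c) = C1*exp(9*Integral(1/acos(c), c)/2)


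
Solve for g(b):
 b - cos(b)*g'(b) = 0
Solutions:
 g(b) = C1 + Integral(b/cos(b), b)


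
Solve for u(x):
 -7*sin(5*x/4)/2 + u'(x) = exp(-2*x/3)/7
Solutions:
 u(x) = C1 - 14*cos(5*x/4)/5 - 3*exp(-2*x/3)/14


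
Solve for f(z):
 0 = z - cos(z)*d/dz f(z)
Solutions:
 f(z) = C1 + Integral(z/cos(z), z)


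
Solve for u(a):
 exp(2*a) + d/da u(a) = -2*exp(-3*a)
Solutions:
 u(a) = C1 - exp(2*a)/2 + 2*exp(-3*a)/3


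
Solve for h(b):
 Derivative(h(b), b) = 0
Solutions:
 h(b) = C1


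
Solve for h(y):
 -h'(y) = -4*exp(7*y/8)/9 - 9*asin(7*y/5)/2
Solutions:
 h(y) = C1 + 9*y*asin(7*y/5)/2 + 9*sqrt(25 - 49*y^2)/14 + 32*exp(7*y/8)/63


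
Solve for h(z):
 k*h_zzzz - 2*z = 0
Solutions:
 h(z) = C1 + C2*z + C3*z^2 + C4*z^3 + z^5/(60*k)


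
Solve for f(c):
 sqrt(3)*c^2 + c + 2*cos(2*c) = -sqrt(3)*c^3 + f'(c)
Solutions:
 f(c) = C1 + sqrt(3)*c^4/4 + sqrt(3)*c^3/3 + c^2/2 + sin(2*c)


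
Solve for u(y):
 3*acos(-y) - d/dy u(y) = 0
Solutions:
 u(y) = C1 + 3*y*acos(-y) + 3*sqrt(1 - y^2)


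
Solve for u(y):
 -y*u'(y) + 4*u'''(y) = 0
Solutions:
 u(y) = C1 + Integral(C2*airyai(2^(1/3)*y/2) + C3*airybi(2^(1/3)*y/2), y)


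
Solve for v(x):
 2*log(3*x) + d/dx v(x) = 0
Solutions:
 v(x) = C1 - 2*x*log(x) - x*log(9) + 2*x


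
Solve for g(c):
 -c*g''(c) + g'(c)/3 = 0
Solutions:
 g(c) = C1 + C2*c^(4/3)


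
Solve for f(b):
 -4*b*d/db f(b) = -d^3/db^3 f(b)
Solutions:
 f(b) = C1 + Integral(C2*airyai(2^(2/3)*b) + C3*airybi(2^(2/3)*b), b)


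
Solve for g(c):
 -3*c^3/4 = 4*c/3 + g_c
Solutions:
 g(c) = C1 - 3*c^4/16 - 2*c^2/3


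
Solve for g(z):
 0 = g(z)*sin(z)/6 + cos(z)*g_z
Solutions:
 g(z) = C1*cos(z)^(1/6)


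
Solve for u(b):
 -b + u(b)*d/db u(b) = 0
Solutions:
 u(b) = -sqrt(C1 + b^2)
 u(b) = sqrt(C1 + b^2)


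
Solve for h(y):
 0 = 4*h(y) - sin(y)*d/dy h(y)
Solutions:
 h(y) = C1*(cos(y)^2 - 2*cos(y) + 1)/(cos(y)^2 + 2*cos(y) + 1)


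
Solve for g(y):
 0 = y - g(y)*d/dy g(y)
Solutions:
 g(y) = -sqrt(C1 + y^2)
 g(y) = sqrt(C1 + y^2)


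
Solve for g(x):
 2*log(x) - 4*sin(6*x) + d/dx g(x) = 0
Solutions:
 g(x) = C1 - 2*x*log(x) + 2*x - 2*cos(6*x)/3


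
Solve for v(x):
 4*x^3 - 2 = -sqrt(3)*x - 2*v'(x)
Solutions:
 v(x) = C1 - x^4/2 - sqrt(3)*x^2/4 + x


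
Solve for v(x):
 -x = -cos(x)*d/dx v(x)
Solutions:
 v(x) = C1 + Integral(x/cos(x), x)


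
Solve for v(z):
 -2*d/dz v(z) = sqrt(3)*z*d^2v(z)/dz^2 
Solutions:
 v(z) = C1 + C2*z^(1 - 2*sqrt(3)/3)


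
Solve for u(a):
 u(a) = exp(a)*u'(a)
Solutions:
 u(a) = C1*exp(-exp(-a))


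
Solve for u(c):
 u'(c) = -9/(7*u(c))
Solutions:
 u(c) = -sqrt(C1 - 126*c)/7
 u(c) = sqrt(C1 - 126*c)/7


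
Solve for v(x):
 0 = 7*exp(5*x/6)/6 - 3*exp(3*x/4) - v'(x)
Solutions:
 v(x) = C1 + 7*exp(5*x/6)/5 - 4*exp(3*x/4)


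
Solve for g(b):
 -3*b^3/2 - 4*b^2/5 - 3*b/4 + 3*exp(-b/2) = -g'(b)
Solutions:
 g(b) = C1 + 3*b^4/8 + 4*b^3/15 + 3*b^2/8 + 6*exp(-b/2)


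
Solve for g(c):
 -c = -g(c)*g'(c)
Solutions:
 g(c) = -sqrt(C1 + c^2)
 g(c) = sqrt(C1 + c^2)


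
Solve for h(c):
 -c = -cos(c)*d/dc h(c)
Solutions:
 h(c) = C1 + Integral(c/cos(c), c)


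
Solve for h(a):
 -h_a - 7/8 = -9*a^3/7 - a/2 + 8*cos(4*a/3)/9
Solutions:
 h(a) = C1 + 9*a^4/28 + a^2/4 - 7*a/8 - 2*sin(4*a/3)/3


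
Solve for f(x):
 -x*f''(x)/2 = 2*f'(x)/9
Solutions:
 f(x) = C1 + C2*x^(5/9)


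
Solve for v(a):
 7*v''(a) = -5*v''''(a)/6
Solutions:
 v(a) = C1 + C2*a + C3*sin(sqrt(210)*a/5) + C4*cos(sqrt(210)*a/5)


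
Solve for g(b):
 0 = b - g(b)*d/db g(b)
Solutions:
 g(b) = -sqrt(C1 + b^2)
 g(b) = sqrt(C1 + b^2)


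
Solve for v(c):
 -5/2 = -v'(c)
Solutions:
 v(c) = C1 + 5*c/2


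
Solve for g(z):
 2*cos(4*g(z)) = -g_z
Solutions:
 g(z) = -asin((C1 + exp(16*z))/(C1 - exp(16*z)))/4 + pi/4
 g(z) = asin((C1 + exp(16*z))/(C1 - exp(16*z)))/4


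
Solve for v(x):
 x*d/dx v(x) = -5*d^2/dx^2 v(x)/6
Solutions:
 v(x) = C1 + C2*erf(sqrt(15)*x/5)


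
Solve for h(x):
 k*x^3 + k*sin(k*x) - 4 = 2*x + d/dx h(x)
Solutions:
 h(x) = C1 + k*x^4/4 - x^2 - 4*x - cos(k*x)


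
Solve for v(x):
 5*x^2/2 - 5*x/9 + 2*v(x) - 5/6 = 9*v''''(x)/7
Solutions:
 v(x) = C1*exp(-14^(1/4)*sqrt(3)*x/3) + C2*exp(14^(1/4)*sqrt(3)*x/3) + C3*sin(14^(1/4)*sqrt(3)*x/3) + C4*cos(14^(1/4)*sqrt(3)*x/3) - 5*x^2/4 + 5*x/18 + 5/12


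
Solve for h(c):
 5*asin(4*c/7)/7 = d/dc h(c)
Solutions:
 h(c) = C1 + 5*c*asin(4*c/7)/7 + 5*sqrt(49 - 16*c^2)/28


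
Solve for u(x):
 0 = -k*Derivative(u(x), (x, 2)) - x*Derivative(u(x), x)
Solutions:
 u(x) = C1 + C2*sqrt(k)*erf(sqrt(2)*x*sqrt(1/k)/2)


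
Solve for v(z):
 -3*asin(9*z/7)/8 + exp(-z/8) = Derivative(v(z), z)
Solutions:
 v(z) = C1 - 3*z*asin(9*z/7)/8 - sqrt(49 - 81*z^2)/24 - 8*exp(-z/8)


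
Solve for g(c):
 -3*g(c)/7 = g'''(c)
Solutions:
 g(c) = C3*exp(-3^(1/3)*7^(2/3)*c/7) + (C1*sin(3^(5/6)*7^(2/3)*c/14) + C2*cos(3^(5/6)*7^(2/3)*c/14))*exp(3^(1/3)*7^(2/3)*c/14)


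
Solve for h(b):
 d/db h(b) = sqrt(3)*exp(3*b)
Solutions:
 h(b) = C1 + sqrt(3)*exp(3*b)/3


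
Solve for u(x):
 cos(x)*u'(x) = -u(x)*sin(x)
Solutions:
 u(x) = C1*cos(x)


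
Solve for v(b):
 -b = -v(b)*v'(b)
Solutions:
 v(b) = -sqrt(C1 + b^2)
 v(b) = sqrt(C1 + b^2)


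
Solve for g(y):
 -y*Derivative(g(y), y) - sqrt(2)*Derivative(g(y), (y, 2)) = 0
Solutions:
 g(y) = C1 + C2*erf(2^(1/4)*y/2)


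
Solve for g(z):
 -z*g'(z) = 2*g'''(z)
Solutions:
 g(z) = C1 + Integral(C2*airyai(-2^(2/3)*z/2) + C3*airybi(-2^(2/3)*z/2), z)


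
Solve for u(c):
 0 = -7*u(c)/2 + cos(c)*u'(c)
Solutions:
 u(c) = C1*(sin(c) + 1)^(7/4)/(sin(c) - 1)^(7/4)


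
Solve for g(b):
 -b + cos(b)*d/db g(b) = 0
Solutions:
 g(b) = C1 + Integral(b/cos(b), b)


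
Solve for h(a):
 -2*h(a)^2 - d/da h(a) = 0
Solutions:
 h(a) = 1/(C1 + 2*a)


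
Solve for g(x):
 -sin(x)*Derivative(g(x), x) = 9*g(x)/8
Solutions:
 g(x) = C1*(cos(x) + 1)^(9/16)/(cos(x) - 1)^(9/16)


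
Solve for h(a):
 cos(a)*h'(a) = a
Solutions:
 h(a) = C1 + Integral(a/cos(a), a)


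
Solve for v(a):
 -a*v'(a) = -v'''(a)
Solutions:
 v(a) = C1 + Integral(C2*airyai(a) + C3*airybi(a), a)


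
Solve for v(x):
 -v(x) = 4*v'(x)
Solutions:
 v(x) = C1*exp(-x/4)


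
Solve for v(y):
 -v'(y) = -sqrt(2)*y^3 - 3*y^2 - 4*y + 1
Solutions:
 v(y) = C1 + sqrt(2)*y^4/4 + y^3 + 2*y^2 - y


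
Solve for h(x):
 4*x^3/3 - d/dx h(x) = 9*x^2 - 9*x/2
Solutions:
 h(x) = C1 + x^4/3 - 3*x^3 + 9*x^2/4


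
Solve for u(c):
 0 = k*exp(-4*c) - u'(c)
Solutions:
 u(c) = C1 - k*exp(-4*c)/4


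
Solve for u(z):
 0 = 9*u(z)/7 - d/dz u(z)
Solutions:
 u(z) = C1*exp(9*z/7)


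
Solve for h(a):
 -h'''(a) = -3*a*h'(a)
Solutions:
 h(a) = C1 + Integral(C2*airyai(3^(1/3)*a) + C3*airybi(3^(1/3)*a), a)


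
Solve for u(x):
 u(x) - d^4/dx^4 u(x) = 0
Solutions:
 u(x) = C1*exp(-x) + C2*exp(x) + C3*sin(x) + C4*cos(x)


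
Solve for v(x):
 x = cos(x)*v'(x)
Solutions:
 v(x) = C1 + Integral(x/cos(x), x)


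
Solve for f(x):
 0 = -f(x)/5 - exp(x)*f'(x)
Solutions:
 f(x) = C1*exp(exp(-x)/5)


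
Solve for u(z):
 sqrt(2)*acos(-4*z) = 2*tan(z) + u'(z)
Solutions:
 u(z) = C1 + sqrt(2)*(z*acos(-4*z) + sqrt(1 - 16*z^2)/4) + 2*log(cos(z))


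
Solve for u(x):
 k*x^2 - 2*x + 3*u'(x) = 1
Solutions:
 u(x) = C1 - k*x^3/9 + x^2/3 + x/3


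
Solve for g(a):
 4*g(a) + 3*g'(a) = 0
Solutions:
 g(a) = C1*exp(-4*a/3)


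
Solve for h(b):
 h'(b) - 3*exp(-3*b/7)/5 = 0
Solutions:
 h(b) = C1 - 7*exp(-3*b/7)/5


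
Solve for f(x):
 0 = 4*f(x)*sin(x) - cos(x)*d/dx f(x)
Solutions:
 f(x) = C1/cos(x)^4


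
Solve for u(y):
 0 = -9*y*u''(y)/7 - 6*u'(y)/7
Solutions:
 u(y) = C1 + C2*y^(1/3)


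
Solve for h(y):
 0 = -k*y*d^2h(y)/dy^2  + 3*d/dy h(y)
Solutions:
 h(y) = C1 + y^(((re(k) + 3)*re(k) + im(k)^2)/(re(k)^2 + im(k)^2))*(C2*sin(3*log(y)*Abs(im(k))/(re(k)^2 + im(k)^2)) + C3*cos(3*log(y)*im(k)/(re(k)^2 + im(k)^2)))


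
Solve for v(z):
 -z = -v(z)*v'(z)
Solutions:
 v(z) = -sqrt(C1 + z^2)
 v(z) = sqrt(C1 + z^2)


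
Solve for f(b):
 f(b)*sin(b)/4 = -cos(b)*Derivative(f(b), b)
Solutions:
 f(b) = C1*cos(b)^(1/4)


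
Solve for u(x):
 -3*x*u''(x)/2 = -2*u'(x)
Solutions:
 u(x) = C1 + C2*x^(7/3)


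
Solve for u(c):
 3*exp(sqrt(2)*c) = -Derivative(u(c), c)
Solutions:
 u(c) = C1 - 3*sqrt(2)*exp(sqrt(2)*c)/2


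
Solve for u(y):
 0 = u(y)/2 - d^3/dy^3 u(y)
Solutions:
 u(y) = C3*exp(2^(2/3)*y/2) + (C1*sin(2^(2/3)*sqrt(3)*y/4) + C2*cos(2^(2/3)*sqrt(3)*y/4))*exp(-2^(2/3)*y/4)


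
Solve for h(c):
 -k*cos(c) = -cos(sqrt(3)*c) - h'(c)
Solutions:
 h(c) = C1 + k*sin(c) - sqrt(3)*sin(sqrt(3)*c)/3


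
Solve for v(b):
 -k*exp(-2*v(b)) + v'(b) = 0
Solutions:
 v(b) = log(-sqrt(C1 + 2*b*k))
 v(b) = log(C1 + 2*b*k)/2


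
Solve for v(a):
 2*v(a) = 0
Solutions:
 v(a) = 0


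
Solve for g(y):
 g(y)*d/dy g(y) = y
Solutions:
 g(y) = -sqrt(C1 + y^2)
 g(y) = sqrt(C1 + y^2)


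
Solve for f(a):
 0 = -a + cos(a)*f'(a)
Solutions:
 f(a) = C1 + Integral(a/cos(a), a)


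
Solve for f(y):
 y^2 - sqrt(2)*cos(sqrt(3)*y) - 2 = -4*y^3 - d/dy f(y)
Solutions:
 f(y) = C1 - y^4 - y^3/3 + 2*y + sqrt(6)*sin(sqrt(3)*y)/3


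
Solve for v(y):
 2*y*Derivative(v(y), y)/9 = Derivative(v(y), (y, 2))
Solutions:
 v(y) = C1 + C2*erfi(y/3)


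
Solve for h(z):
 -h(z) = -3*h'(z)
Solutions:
 h(z) = C1*exp(z/3)


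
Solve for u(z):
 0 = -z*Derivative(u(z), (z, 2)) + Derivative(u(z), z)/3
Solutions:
 u(z) = C1 + C2*z^(4/3)


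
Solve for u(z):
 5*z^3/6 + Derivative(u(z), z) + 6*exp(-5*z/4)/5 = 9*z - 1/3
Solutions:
 u(z) = C1 - 5*z^4/24 + 9*z^2/2 - z/3 + 24*exp(-5*z/4)/25


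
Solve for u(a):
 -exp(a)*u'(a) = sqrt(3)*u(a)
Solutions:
 u(a) = C1*exp(sqrt(3)*exp(-a))


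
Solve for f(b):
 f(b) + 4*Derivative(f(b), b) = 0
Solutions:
 f(b) = C1*exp(-b/4)


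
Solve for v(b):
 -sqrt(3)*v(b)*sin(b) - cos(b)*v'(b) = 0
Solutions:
 v(b) = C1*cos(b)^(sqrt(3))


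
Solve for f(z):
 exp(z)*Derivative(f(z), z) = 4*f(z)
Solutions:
 f(z) = C1*exp(-4*exp(-z))


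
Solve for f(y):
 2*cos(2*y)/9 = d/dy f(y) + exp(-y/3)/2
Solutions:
 f(y) = C1 + sin(2*y)/9 + 3*exp(-y/3)/2


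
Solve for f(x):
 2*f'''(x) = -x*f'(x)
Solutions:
 f(x) = C1 + Integral(C2*airyai(-2^(2/3)*x/2) + C3*airybi(-2^(2/3)*x/2), x)


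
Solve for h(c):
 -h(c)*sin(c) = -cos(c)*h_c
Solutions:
 h(c) = C1/cos(c)


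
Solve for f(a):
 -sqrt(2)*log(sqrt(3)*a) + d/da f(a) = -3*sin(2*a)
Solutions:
 f(a) = C1 + sqrt(2)*a*(log(a) - 1) + sqrt(2)*a*log(3)/2 + 3*cos(2*a)/2


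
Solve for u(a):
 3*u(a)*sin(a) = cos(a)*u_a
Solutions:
 u(a) = C1/cos(a)^3


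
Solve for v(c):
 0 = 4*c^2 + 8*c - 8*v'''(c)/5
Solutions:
 v(c) = C1 + C2*c + C3*c^2 + c^5/24 + 5*c^4/24


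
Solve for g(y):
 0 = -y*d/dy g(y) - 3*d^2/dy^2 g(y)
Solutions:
 g(y) = C1 + C2*erf(sqrt(6)*y/6)


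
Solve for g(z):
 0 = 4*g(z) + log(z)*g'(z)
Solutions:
 g(z) = C1*exp(-4*li(z))


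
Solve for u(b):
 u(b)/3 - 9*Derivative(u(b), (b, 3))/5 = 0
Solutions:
 u(b) = C3*exp(5^(1/3)*b/3) + (C1*sin(sqrt(3)*5^(1/3)*b/6) + C2*cos(sqrt(3)*5^(1/3)*b/6))*exp(-5^(1/3)*b/6)


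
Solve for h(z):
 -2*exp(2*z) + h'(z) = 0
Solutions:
 h(z) = C1 + exp(2*z)


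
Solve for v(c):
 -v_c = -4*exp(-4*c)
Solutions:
 v(c) = C1 - exp(-4*c)


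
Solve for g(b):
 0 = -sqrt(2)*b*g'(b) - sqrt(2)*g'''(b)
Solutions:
 g(b) = C1 + Integral(C2*airyai(-b) + C3*airybi(-b), b)


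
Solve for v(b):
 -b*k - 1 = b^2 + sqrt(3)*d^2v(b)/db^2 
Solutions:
 v(b) = C1 + C2*b - sqrt(3)*b^4/36 - sqrt(3)*b^3*k/18 - sqrt(3)*b^2/6


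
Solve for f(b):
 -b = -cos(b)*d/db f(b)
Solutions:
 f(b) = C1 + Integral(b/cos(b), b)


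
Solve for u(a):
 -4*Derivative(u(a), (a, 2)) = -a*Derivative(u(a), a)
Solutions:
 u(a) = C1 + C2*erfi(sqrt(2)*a/4)


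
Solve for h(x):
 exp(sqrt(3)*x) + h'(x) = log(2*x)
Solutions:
 h(x) = C1 + x*log(x) + x*(-1 + log(2)) - sqrt(3)*exp(sqrt(3)*x)/3


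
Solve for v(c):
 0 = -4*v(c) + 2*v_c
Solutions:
 v(c) = C1*exp(2*c)


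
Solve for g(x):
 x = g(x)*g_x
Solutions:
 g(x) = -sqrt(C1 + x^2)
 g(x) = sqrt(C1 + x^2)


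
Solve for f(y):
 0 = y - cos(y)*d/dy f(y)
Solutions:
 f(y) = C1 + Integral(y/cos(y), y)


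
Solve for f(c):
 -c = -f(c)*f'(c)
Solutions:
 f(c) = -sqrt(C1 + c^2)
 f(c) = sqrt(C1 + c^2)


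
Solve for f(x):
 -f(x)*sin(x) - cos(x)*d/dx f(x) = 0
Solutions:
 f(x) = C1*cos(x)


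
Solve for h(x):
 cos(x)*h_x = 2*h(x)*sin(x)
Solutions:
 h(x) = C1/cos(x)^2


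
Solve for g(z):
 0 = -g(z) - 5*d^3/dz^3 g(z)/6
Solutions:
 g(z) = C3*exp(-5^(2/3)*6^(1/3)*z/5) + (C1*sin(2^(1/3)*3^(5/6)*5^(2/3)*z/10) + C2*cos(2^(1/3)*3^(5/6)*5^(2/3)*z/10))*exp(5^(2/3)*6^(1/3)*z/10)


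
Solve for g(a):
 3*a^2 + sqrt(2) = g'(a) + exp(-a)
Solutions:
 g(a) = C1 + a^3 + sqrt(2)*a + exp(-a)


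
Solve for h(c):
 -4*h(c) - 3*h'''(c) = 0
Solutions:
 h(c) = C3*exp(-6^(2/3)*c/3) + (C1*sin(2^(2/3)*3^(1/6)*c/2) + C2*cos(2^(2/3)*3^(1/6)*c/2))*exp(6^(2/3)*c/6)


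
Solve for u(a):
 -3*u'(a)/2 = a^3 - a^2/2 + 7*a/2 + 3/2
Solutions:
 u(a) = C1 - a^4/6 + a^3/9 - 7*a^2/6 - a


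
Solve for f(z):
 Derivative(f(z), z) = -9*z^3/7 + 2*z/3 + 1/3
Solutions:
 f(z) = C1 - 9*z^4/28 + z^2/3 + z/3


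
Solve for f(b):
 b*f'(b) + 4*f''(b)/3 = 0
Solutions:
 f(b) = C1 + C2*erf(sqrt(6)*b/4)


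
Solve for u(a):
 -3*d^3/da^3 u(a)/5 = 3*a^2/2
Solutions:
 u(a) = C1 + C2*a + C3*a^2 - a^5/24


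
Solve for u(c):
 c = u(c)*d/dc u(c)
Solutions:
 u(c) = -sqrt(C1 + c^2)
 u(c) = sqrt(C1 + c^2)


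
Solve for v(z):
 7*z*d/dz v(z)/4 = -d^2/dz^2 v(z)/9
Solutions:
 v(z) = C1 + C2*erf(3*sqrt(14)*z/4)


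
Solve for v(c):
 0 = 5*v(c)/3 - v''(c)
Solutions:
 v(c) = C1*exp(-sqrt(15)*c/3) + C2*exp(sqrt(15)*c/3)


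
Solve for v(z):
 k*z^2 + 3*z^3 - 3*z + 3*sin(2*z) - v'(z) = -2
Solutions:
 v(z) = C1 + k*z^3/3 + 3*z^4/4 - 3*z^2/2 + 2*z - 3*cos(2*z)/2


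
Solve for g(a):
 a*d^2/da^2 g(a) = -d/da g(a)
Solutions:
 g(a) = C1 + C2*log(a)


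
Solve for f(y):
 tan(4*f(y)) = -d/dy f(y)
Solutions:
 f(y) = -asin(C1*exp(-4*y))/4 + pi/4
 f(y) = asin(C1*exp(-4*y))/4


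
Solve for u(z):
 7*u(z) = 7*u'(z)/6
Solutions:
 u(z) = C1*exp(6*z)


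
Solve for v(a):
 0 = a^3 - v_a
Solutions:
 v(a) = C1 + a^4/4


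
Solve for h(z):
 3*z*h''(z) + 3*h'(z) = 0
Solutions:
 h(z) = C1 + C2*log(z)


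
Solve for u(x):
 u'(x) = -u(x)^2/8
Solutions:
 u(x) = 8/(C1 + x)


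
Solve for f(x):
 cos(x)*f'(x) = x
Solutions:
 f(x) = C1 + Integral(x/cos(x), x)


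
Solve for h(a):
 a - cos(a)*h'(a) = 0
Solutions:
 h(a) = C1 + Integral(a/cos(a), a)


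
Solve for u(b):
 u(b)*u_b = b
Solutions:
 u(b) = -sqrt(C1 + b^2)
 u(b) = sqrt(C1 + b^2)


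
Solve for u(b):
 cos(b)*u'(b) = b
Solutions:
 u(b) = C1 + Integral(b/cos(b), b)


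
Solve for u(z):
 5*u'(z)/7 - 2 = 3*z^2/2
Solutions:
 u(z) = C1 + 7*z^3/10 + 14*z/5


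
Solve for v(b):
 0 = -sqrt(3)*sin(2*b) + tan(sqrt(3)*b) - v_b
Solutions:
 v(b) = C1 - sqrt(3)*log(cos(sqrt(3)*b))/3 + sqrt(3)*cos(2*b)/2


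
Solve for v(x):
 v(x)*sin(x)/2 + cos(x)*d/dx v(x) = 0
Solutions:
 v(x) = C1*sqrt(cos(x))


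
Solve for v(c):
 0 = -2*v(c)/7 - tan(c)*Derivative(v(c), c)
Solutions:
 v(c) = C1/sin(c)^(2/7)


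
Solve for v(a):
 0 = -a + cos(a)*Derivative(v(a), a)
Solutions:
 v(a) = C1 + Integral(a/cos(a), a)


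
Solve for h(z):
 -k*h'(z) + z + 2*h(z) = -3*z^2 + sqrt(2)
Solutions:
 h(z) = C1*exp(2*z/k) - 3*k^2/4 - 3*k*z/2 - k/4 - 3*z^2/2 - z/2 + sqrt(2)/2


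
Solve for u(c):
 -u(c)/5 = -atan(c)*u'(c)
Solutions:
 u(c) = C1*exp(Integral(1/atan(c), c)/5)


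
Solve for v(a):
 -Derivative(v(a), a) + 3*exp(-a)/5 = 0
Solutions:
 v(a) = C1 - 3*exp(-a)/5


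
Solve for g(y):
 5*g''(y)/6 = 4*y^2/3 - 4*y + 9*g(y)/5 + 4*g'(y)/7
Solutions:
 g(y) = C1*exp(3*y*(4 - sqrt(310))/35) + C2*exp(3*y*(4 + sqrt(310))/35) - 20*y^2/27 + 4580*y/1701 - 165100/107163


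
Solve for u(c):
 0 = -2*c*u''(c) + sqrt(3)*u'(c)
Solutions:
 u(c) = C1 + C2*c^(sqrt(3)/2 + 1)


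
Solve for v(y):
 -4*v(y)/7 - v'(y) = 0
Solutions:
 v(y) = C1*exp(-4*y/7)


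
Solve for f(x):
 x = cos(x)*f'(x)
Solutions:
 f(x) = C1 + Integral(x/cos(x), x)


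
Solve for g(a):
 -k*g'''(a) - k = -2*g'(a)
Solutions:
 g(a) = C1 + C2*exp(-sqrt(2)*a*sqrt(1/k)) + C3*exp(sqrt(2)*a*sqrt(1/k)) + a*k/2


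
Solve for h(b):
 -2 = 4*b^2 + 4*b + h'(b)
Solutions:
 h(b) = C1 - 4*b^3/3 - 2*b^2 - 2*b


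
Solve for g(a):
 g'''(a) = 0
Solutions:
 g(a) = C1 + C2*a + C3*a^2


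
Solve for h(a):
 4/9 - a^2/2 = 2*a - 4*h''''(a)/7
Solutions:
 h(a) = C1 + C2*a + C3*a^2 + C4*a^3 + 7*a^6/2880 + 7*a^5/240 - 7*a^4/216


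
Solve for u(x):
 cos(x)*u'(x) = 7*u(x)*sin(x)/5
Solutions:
 u(x) = C1/cos(x)^(7/5)


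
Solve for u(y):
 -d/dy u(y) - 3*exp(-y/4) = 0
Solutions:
 u(y) = C1 + 12*exp(-y/4)


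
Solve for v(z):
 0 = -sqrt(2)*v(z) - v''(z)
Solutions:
 v(z) = C1*sin(2^(1/4)*z) + C2*cos(2^(1/4)*z)


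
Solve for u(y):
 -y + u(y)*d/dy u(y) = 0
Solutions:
 u(y) = -sqrt(C1 + y^2)
 u(y) = sqrt(C1 + y^2)


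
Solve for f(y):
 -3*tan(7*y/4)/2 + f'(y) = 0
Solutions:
 f(y) = C1 - 6*log(cos(7*y/4))/7


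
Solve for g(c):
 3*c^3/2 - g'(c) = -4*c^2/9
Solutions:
 g(c) = C1 + 3*c^4/8 + 4*c^3/27


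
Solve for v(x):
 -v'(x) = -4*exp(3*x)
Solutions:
 v(x) = C1 + 4*exp(3*x)/3


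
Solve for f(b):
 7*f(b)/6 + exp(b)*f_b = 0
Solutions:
 f(b) = C1*exp(7*exp(-b)/6)


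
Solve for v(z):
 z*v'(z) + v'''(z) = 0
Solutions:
 v(z) = C1 + Integral(C2*airyai(-z) + C3*airybi(-z), z)


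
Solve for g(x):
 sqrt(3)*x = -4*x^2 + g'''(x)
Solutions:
 g(x) = C1 + C2*x + C3*x^2 + x^5/15 + sqrt(3)*x^4/24


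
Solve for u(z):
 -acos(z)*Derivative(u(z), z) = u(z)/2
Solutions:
 u(z) = C1*exp(-Integral(1/acos(z), z)/2)


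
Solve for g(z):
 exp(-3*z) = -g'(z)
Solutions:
 g(z) = C1 + exp(-3*z)/3


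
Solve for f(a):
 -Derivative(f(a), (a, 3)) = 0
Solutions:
 f(a) = C1 + C2*a + C3*a^2


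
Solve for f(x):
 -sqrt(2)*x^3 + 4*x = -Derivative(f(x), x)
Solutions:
 f(x) = C1 + sqrt(2)*x^4/4 - 2*x^2


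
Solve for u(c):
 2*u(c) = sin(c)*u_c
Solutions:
 u(c) = C1*(cos(c) - 1)/(cos(c) + 1)


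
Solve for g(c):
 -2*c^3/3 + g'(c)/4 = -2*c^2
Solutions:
 g(c) = C1 + 2*c^4/3 - 8*c^3/3


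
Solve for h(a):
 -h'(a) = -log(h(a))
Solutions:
 li(h(a)) = C1 + a


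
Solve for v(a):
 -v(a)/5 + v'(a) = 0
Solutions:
 v(a) = C1*exp(a/5)


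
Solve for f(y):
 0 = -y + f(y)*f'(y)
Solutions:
 f(y) = -sqrt(C1 + y^2)
 f(y) = sqrt(C1 + y^2)


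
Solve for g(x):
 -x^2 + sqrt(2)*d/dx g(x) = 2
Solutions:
 g(x) = C1 + sqrt(2)*x^3/6 + sqrt(2)*x


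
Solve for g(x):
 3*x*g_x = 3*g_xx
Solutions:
 g(x) = C1 + C2*erfi(sqrt(2)*x/2)


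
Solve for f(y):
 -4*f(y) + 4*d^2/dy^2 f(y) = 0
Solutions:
 f(y) = C1*exp(-y) + C2*exp(y)


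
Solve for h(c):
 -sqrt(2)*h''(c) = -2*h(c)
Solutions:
 h(c) = C1*exp(-2^(1/4)*c) + C2*exp(2^(1/4)*c)


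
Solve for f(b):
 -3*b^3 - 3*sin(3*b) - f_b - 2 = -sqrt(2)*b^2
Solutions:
 f(b) = C1 - 3*b^4/4 + sqrt(2)*b^3/3 - 2*b + cos(3*b)


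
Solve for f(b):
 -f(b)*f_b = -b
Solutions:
 f(b) = -sqrt(C1 + b^2)
 f(b) = sqrt(C1 + b^2)


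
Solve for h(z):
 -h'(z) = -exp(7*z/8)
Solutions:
 h(z) = C1 + 8*exp(7*z/8)/7


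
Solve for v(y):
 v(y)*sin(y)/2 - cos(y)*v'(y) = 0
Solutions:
 v(y) = C1/sqrt(cos(y))


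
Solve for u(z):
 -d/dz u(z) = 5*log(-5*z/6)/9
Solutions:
 u(z) = C1 - 5*z*log(-z)/9 + 5*z*(-log(5) + 1 + log(6))/9


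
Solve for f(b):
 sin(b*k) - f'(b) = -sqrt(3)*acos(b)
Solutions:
 f(b) = C1 + sqrt(3)*(b*acos(b) - sqrt(1 - b^2)) + Piecewise((-cos(b*k)/k, Ne(k, 0)), (0, True))


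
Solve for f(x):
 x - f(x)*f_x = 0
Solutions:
 f(x) = -sqrt(C1 + x^2)
 f(x) = sqrt(C1 + x^2)


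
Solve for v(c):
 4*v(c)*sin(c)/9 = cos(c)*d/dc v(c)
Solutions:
 v(c) = C1/cos(c)^(4/9)


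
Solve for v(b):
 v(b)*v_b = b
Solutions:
 v(b) = -sqrt(C1 + b^2)
 v(b) = sqrt(C1 + b^2)


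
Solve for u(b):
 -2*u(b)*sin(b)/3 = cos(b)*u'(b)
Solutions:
 u(b) = C1*cos(b)^(2/3)


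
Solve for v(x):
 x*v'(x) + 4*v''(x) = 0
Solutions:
 v(x) = C1 + C2*erf(sqrt(2)*x/4)


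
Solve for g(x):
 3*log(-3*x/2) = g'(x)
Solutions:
 g(x) = C1 + 3*x*log(-x) + 3*x*(-1 - log(2) + log(3))


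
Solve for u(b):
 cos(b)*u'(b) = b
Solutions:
 u(b) = C1 + Integral(b/cos(b), b)


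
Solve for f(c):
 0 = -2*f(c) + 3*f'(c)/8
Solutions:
 f(c) = C1*exp(16*c/3)


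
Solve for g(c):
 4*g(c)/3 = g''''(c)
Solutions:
 g(c) = C1*exp(-sqrt(2)*3^(3/4)*c/3) + C2*exp(sqrt(2)*3^(3/4)*c/3) + C3*sin(sqrt(2)*3^(3/4)*c/3) + C4*cos(sqrt(2)*3^(3/4)*c/3)


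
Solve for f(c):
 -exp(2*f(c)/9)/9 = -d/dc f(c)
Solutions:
 f(c) = 9*log(-sqrt(-1/(C1 + c))) - 9*log(2)/2 + 18*log(3)
 f(c) = 9*log(-1/(C1 + c))/2 - 9*log(2)/2 + 18*log(3)


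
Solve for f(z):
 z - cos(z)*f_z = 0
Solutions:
 f(z) = C1 + Integral(z/cos(z), z)


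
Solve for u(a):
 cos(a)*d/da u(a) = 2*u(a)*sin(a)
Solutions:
 u(a) = C1/cos(a)^2


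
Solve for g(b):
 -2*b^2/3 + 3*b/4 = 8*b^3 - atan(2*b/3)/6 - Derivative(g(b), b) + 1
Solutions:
 g(b) = C1 + 2*b^4 + 2*b^3/9 - 3*b^2/8 - b*atan(2*b/3)/6 + b + log(4*b^2 + 9)/8


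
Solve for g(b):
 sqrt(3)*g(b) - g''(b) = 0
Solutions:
 g(b) = C1*exp(-3^(1/4)*b) + C2*exp(3^(1/4)*b)


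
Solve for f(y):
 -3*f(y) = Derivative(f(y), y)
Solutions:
 f(y) = C1*exp(-3*y)


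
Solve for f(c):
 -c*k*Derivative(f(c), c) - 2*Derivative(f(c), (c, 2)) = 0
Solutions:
 f(c) = Piecewise((-sqrt(pi)*C1*erf(c*sqrt(k)/2)/sqrt(k) - C2, (k > 0) | (k < 0)), (-C1*c - C2, True))


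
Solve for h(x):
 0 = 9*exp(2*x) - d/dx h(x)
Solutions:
 h(x) = C1 + 9*exp(2*x)/2


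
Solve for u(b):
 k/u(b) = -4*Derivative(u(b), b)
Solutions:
 u(b) = -sqrt(C1 - 2*b*k)/2
 u(b) = sqrt(C1 - 2*b*k)/2


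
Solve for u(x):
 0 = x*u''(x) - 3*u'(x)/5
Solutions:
 u(x) = C1 + C2*x^(8/5)


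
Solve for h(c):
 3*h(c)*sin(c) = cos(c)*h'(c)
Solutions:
 h(c) = C1/cos(c)^3


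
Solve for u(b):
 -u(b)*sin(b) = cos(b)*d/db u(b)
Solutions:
 u(b) = C1*cos(b)


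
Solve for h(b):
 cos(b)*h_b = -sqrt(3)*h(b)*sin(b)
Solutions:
 h(b) = C1*cos(b)^(sqrt(3))


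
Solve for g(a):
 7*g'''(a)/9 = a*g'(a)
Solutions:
 g(a) = C1 + Integral(C2*airyai(21^(2/3)*a/7) + C3*airybi(21^(2/3)*a/7), a)


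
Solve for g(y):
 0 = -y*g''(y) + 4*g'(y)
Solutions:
 g(y) = C1 + C2*y^5


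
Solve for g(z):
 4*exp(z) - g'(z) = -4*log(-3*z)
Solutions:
 g(z) = C1 + 4*z*log(-z) + 4*z*(-1 + log(3)) + 4*exp(z)


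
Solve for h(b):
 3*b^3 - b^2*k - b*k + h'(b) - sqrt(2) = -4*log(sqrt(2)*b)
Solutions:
 h(b) = C1 - 3*b^4/4 + b^3*k/3 + b^2*k/2 - 4*b*log(b) - b*log(4) + sqrt(2)*b + 4*b


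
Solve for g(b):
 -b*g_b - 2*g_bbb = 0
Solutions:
 g(b) = C1 + Integral(C2*airyai(-2^(2/3)*b/2) + C3*airybi(-2^(2/3)*b/2), b)


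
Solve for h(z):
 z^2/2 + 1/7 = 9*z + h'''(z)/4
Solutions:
 h(z) = C1 + C2*z + C3*z^2 + z^5/30 - 3*z^4/2 + 2*z^3/21


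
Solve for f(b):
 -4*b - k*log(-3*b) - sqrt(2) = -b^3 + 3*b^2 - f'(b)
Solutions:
 f(b) = C1 - b^4/4 + b^3 + 2*b^2 + b*k*log(-b) + b*(-k + k*log(3) + sqrt(2))


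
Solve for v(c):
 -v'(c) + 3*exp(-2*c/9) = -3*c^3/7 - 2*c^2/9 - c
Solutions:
 v(c) = C1 + 3*c^4/28 + 2*c^3/27 + c^2/2 - 27*exp(-2*c/9)/2


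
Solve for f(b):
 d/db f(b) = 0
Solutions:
 f(b) = C1


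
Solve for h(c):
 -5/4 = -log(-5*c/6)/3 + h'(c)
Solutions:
 h(c) = C1 + c*log(-c)/3 + c*(-19 - 4*log(6) + 4*log(5))/12


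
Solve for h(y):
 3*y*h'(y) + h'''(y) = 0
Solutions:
 h(y) = C1 + Integral(C2*airyai(-3^(1/3)*y) + C3*airybi(-3^(1/3)*y), y)


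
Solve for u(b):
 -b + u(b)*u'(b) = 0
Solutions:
 u(b) = -sqrt(C1 + b^2)
 u(b) = sqrt(C1 + b^2)


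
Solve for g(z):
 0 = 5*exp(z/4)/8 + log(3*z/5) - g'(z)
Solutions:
 g(z) = C1 + z*log(z) + z*(-log(5) - 1 + log(3)) + 5*exp(z/4)/2


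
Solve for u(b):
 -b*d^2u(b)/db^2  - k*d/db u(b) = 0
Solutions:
 u(b) = C1 + b^(1 - re(k))*(C2*sin(log(b)*Abs(im(k))) + C3*cos(log(b)*im(k)))


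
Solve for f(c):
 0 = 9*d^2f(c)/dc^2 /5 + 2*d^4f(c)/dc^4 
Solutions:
 f(c) = C1 + C2*c + C3*sin(3*sqrt(10)*c/10) + C4*cos(3*sqrt(10)*c/10)


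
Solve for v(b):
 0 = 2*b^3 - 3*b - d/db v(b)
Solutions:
 v(b) = C1 + b^4/2 - 3*b^2/2


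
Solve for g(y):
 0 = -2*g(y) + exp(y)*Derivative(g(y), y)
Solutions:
 g(y) = C1*exp(-2*exp(-y))


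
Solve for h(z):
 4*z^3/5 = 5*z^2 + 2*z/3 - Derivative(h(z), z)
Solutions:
 h(z) = C1 - z^4/5 + 5*z^3/3 + z^2/3


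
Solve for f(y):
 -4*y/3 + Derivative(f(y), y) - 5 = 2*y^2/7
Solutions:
 f(y) = C1 + 2*y^3/21 + 2*y^2/3 + 5*y


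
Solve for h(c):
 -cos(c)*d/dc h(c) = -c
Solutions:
 h(c) = C1 + Integral(c/cos(c), c)


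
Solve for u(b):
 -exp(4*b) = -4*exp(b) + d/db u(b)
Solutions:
 u(b) = C1 - exp(4*b)/4 + 4*exp(b)


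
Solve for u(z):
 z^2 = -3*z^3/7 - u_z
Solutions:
 u(z) = C1 - 3*z^4/28 - z^3/3


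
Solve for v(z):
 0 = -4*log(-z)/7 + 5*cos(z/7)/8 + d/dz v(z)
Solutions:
 v(z) = C1 + 4*z*log(-z)/7 - 4*z/7 - 35*sin(z/7)/8


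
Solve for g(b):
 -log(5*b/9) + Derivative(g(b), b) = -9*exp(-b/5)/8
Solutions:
 g(b) = C1 + b*log(b) + b*(-2*log(3) - 1 + log(5)) + 45*exp(-b/5)/8


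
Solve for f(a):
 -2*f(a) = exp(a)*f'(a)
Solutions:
 f(a) = C1*exp(2*exp(-a))


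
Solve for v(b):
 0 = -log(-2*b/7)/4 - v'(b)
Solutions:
 v(b) = C1 - b*log(-b)/4 + b*(-log(2) + 1 + log(7))/4


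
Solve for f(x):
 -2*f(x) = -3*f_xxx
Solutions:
 f(x) = C3*exp(2^(1/3)*3^(2/3)*x/3) + (C1*sin(2^(1/3)*3^(1/6)*x/2) + C2*cos(2^(1/3)*3^(1/6)*x/2))*exp(-2^(1/3)*3^(2/3)*x/6)


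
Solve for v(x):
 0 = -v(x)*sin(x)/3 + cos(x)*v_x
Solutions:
 v(x) = C1/cos(x)^(1/3)


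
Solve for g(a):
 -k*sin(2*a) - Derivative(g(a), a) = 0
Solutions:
 g(a) = C1 + k*cos(2*a)/2


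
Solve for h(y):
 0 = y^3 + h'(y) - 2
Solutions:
 h(y) = C1 - y^4/4 + 2*y


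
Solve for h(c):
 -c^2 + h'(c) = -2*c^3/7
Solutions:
 h(c) = C1 - c^4/14 + c^3/3


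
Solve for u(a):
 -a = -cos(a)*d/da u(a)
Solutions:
 u(a) = C1 + Integral(a/cos(a), a)


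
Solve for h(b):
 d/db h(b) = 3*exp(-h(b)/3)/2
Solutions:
 h(b) = 3*log(C1 + b/2)


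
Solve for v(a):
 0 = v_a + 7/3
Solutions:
 v(a) = C1 - 7*a/3


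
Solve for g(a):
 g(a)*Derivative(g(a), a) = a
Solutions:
 g(a) = -sqrt(C1 + a^2)
 g(a) = sqrt(C1 + a^2)


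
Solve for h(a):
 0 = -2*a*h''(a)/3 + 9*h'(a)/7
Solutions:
 h(a) = C1 + C2*a^(41/14)


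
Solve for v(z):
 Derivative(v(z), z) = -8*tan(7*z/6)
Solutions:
 v(z) = C1 + 48*log(cos(7*z/6))/7


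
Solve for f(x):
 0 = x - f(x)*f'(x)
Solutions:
 f(x) = -sqrt(C1 + x^2)
 f(x) = sqrt(C1 + x^2)


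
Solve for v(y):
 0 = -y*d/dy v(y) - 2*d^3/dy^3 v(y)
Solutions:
 v(y) = C1 + Integral(C2*airyai(-2^(2/3)*y/2) + C3*airybi(-2^(2/3)*y/2), y)


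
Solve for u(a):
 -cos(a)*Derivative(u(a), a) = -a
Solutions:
 u(a) = C1 + Integral(a/cos(a), a)


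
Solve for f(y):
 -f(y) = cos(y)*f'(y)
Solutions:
 f(y) = C1*sqrt(sin(y) - 1)/sqrt(sin(y) + 1)


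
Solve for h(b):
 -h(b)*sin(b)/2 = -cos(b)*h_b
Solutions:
 h(b) = C1/sqrt(cos(b))


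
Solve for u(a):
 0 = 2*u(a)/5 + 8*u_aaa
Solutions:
 u(a) = C3*exp(-50^(1/3)*a/10) + (C1*sin(sqrt(3)*50^(1/3)*a/20) + C2*cos(sqrt(3)*50^(1/3)*a/20))*exp(50^(1/3)*a/20)


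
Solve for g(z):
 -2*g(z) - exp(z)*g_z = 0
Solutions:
 g(z) = C1*exp(2*exp(-z))


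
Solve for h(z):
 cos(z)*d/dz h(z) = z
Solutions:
 h(z) = C1 + Integral(z/cos(z), z)


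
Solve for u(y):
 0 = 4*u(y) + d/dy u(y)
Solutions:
 u(y) = C1*exp(-4*y)


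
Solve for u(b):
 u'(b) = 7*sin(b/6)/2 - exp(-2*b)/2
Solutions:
 u(b) = C1 - 21*cos(b/6) + exp(-2*b)/4


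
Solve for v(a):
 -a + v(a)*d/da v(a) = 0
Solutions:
 v(a) = -sqrt(C1 + a^2)
 v(a) = sqrt(C1 + a^2)


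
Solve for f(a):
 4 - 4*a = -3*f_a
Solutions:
 f(a) = C1 + 2*a^2/3 - 4*a/3


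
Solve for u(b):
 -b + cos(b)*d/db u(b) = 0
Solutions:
 u(b) = C1 + Integral(b/cos(b), b)


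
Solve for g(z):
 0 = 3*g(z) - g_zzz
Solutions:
 g(z) = C3*exp(3^(1/3)*z) + (C1*sin(3^(5/6)*z/2) + C2*cos(3^(5/6)*z/2))*exp(-3^(1/3)*z/2)


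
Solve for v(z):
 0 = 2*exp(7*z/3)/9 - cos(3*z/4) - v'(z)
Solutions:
 v(z) = C1 + 2*exp(7*z/3)/21 - 4*sin(3*z/4)/3


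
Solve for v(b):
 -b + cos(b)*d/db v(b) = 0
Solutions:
 v(b) = C1 + Integral(b/cos(b), b)


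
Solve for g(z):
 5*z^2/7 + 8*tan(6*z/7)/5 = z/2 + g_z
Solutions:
 g(z) = C1 + 5*z^3/21 - z^2/4 - 28*log(cos(6*z/7))/15
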